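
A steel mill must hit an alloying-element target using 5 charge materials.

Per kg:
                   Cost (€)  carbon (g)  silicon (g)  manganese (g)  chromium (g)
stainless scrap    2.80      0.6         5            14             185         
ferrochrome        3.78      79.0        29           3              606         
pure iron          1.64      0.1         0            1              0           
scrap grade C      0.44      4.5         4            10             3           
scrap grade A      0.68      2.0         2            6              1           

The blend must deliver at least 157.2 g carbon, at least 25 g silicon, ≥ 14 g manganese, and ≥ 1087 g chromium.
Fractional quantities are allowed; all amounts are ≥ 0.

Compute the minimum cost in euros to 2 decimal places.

Let x1 = kg of stainless scrap, x2 = kg of ferrochrome, x3 = kg of pure iron, x4 = kg of scrap grade C, x5 = kg of scrap grade A.
min 2.8x1 + 3.78x2 + 1.64x3 + 0.44x4 + 0.68x5 with:
  0.6x1 + 79x2 + 0.1x3 + 4.5x4 + 2x5 ≥ 157.2   (carbon)
  5x1 + 29x2 + 4x4 + 2x5 ≥ 25   (silicon)
  14x1 + 3x2 + 1x3 + 10x4 + 6x5 ≥ 14   (manganese)
  185x1 + 606x2 + 3x4 + 1x5 ≥ 1087   (chromium)
  x1, x2, x3, x4, x5 ≥ 0.
The minimum-cost mix takes nothing from stainless scrap, pure iron, scrap grade A — only ferrochrome, scrap grade C. The carbon and manganese requirements are met with equality.
So ferrochrome = 1.9433 kg, scrap grade C = 0.817 kg.
Total cost: 3.78·1.9433 + 0.44·0.817 = 7.7052.

€7.71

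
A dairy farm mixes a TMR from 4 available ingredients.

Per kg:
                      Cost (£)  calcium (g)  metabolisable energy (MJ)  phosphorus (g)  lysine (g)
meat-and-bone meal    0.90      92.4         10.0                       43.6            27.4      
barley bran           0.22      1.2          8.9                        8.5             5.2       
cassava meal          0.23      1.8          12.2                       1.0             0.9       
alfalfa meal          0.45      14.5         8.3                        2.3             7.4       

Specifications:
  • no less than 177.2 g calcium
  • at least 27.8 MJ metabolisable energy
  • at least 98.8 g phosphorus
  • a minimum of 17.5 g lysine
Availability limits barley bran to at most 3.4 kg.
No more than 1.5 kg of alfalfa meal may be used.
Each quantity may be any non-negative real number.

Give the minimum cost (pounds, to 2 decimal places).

£2.07

Let x1 = kg of meat-and-bone meal, x2 = kg of barley bran, x3 = kg of cassava meal, x4 = kg of alfalfa meal.
min 0.9x1 + 0.22x2 + 0.23x3 + 0.45x4 with:
  92.4x1 + 1.2x2 + 1.8x3 + 14.5x4 ≥ 177.2   (calcium)
  10x1 + 8.9x2 + 12.2x3 + 8.3x4 ≥ 27.8   (metabolisable energy)
  43.6x1 + 8.5x2 + 1x3 + 2.3x4 ≥ 98.8   (phosphorus)
  27.4x1 + 5.2x2 + 0.9x3 + 7.4x4 ≥ 17.5   (lysine)
  x2 ≤ 3.4
  x4 ≤ 1.5
  x1, x2, x3, x4 ≥ 0.
At the optimum only meat-and-bone meal, barley bran are positive (cassava meal, alfalfa meal = 0). The metabolisable energy and phosphorus requirements are met with equality.
That vertex is x1 = 2.122, x2 = 0.7394.
Total cost: 0.9·2.122 + 0.22·0.7394 = 2.0725.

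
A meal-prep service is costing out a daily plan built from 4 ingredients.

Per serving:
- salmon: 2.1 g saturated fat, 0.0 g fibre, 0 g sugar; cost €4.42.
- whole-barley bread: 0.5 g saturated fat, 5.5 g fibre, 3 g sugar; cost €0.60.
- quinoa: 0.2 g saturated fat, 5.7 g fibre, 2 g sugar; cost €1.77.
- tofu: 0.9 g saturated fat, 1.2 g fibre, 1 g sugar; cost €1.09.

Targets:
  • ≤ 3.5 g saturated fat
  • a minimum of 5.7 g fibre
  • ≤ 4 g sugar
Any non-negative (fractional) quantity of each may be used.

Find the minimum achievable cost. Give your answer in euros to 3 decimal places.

Let x1 = servings of salmon, x2 = servings of whole-barley bread, x3 = servings of quinoa, x4 = servings of tofu.
Minimise 4.42x1 + 0.6x2 + 1.77x3 + 1.09x4 s.t.:
  2.1x1 + 0.5x2 + 0.2x3 + 0.9x4 ≤ 3.5   (saturated fat)
  5.5x2 + 5.7x3 + 1.2x4 ≥ 5.7   (fibre)
  3x2 + 2x3 + 1x4 ≤ 4   (sugar)
  x1, x2, x3, x4 ≥ 0.
The cheapest feasible vertex uses only whole-barley bread; salmon, quinoa, tofu are not used. The fibre requirement is met with equality.
So whole-barley bread = 1.036 servings.
Cost = 0.6·1.036 = 0.62160.

€0.622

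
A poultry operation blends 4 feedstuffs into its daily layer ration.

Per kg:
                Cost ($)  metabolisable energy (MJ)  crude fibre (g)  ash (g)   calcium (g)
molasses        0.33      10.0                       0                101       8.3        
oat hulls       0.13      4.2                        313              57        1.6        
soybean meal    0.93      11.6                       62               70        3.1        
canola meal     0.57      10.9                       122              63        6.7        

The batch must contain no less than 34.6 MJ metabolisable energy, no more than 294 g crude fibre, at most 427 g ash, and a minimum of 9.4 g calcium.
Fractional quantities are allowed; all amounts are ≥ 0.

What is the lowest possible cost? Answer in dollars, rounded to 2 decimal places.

$1.13

Let x1 = kg of molasses, x2 = kg of oat hulls, x3 = kg of soybean meal, x4 = kg of canola meal.
min 0.33x1 + 0.13x2 + 0.93x3 + 0.57x4 s.t.:
  10x1 + 4.2x2 + 11.6x3 + 10.9x4 ≥ 34.6   (metabolisable energy)
  313x2 + 62x3 + 122x4 ≤ 294   (crude fibre)
  101x1 + 57x2 + 70x3 + 63x4 ≤ 427   (ash)
  8.3x1 + 1.6x2 + 3.1x3 + 6.7x4 ≥ 9.4   (calcium)
  x1, x2, x3, x4 ≥ 0.
At the optimum only molasses, oat hulls are positive (soybean meal, canola meal = 0). The metabolisable energy and crude fibre requirements are met with equality.
So molasses = 3.065 kg, oat hulls = 0.9393 kg.
Cost = 0.33·3.065 + 0.13·0.9393 = 1.1336.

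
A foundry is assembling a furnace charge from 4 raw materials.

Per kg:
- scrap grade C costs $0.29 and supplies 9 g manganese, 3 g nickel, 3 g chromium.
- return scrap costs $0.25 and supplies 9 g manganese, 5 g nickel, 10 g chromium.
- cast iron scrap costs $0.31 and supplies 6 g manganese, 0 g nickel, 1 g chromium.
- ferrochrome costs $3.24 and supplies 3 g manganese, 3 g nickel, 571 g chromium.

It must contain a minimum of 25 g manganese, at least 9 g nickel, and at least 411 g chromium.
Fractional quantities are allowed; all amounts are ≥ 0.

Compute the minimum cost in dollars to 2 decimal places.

Set it up as a linear program. Let x1 = kg of scrap grade C, x2 = kg of return scrap, x3 = kg of cast iron scrap, x4 = kg of ferrochrome.
min 0.29x1 + 0.25x2 + 0.31x3 + 3.24x4 with:
  9x1 + 9x2 + 6x3 + 3x4 ≥ 25   (manganese)
  3x1 + 5x2 + 3x4 ≥ 9   (nickel)
  3x1 + 10x2 + 1x3 + 571x4 ≥ 411   (chromium)
  x1, x2, x3, x4 ≥ 0.
At the optimum only return scrap, ferrochrome are positive (scrap grade C, cast iron scrap = 0). The manganese and chromium requirements are met with equality.
Optimal quantities: return scrap = 2.553 kg, ferrochrome = 0.6751 kg.
Total cost: 0.25·2.553 + 3.24·0.6751 = 2.8256.

$2.83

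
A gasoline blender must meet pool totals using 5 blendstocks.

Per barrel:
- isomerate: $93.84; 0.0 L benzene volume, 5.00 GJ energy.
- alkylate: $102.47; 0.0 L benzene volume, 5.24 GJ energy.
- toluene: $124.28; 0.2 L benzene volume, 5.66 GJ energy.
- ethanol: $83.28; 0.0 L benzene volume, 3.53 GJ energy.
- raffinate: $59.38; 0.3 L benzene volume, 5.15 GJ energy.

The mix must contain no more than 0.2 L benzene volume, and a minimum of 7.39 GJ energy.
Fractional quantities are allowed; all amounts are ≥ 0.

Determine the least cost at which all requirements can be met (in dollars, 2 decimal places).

Let x1 = barrels of isomerate, x2 = barrels of alkylate, x3 = barrels of toluene, x4 = barrels of ethanol, x5 = barrels of raffinate.
Minimise 93.84x1 + 102.47x2 + 124.28x3 + 83.28x4 + 59.38x5 subject to:
  0.2x3 + 0.3x5 ≤ 0.2   (benzene volume)
  5x1 + 5.24x2 + 5.66x3 + 3.53x4 + 5.15x5 ≥ 7.39   (energy)
  x1, x2, x3, x4, x5 ≥ 0.
At the optimum only isomerate, raffinate are positive (alkylate, toluene, ethanol = 0). Binding constraints: benzene volume and energy.
That vertex is x1 = 0.79133, x5 = 0.66667.
Objective = 93.84·0.79133 + 59.38·0.66667 = 113.8453.

$113.85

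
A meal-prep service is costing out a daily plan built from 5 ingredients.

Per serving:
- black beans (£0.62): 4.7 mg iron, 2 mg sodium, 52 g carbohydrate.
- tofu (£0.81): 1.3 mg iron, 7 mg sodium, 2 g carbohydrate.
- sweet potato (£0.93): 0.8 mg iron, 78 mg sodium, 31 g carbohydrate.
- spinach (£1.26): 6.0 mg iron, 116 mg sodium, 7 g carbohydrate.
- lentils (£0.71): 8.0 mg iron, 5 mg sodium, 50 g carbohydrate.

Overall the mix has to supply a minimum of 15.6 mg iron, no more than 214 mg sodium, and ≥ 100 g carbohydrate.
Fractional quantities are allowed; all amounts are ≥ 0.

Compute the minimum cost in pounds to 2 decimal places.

£1.41

Let x1 = servings of black beans, x2 = servings of tofu, x3 = servings of sweet potato, x4 = servings of spinach, x5 = servings of lentils.
Minimize 0.62x1 + 0.81x2 + 0.93x3 + 1.26x4 + 0.71x5 subject to:
  4.7x1 + 1.3x2 + 0.8x3 + 6x4 + 8x5 ≥ 15.6   (iron)
  2x1 + 7x2 + 78x3 + 116x4 + 5x5 ≤ 214   (sodium)
  52x1 + 2x2 + 31x3 + 7x4 + 50x5 ≥ 100   (carbohydrate)
  x1, x2, x3, x4, x5 ≥ 0.
The cheapest feasible vertex uses only black beans, lentils; tofu, sweet potato, spinach are not used. Binding constraints: iron and carbohydrate.
Solving gives x1 = 0.1105, x5 = 1.885.
Objective = 0.62·0.1105 + 0.71·1.885 = 1.4069.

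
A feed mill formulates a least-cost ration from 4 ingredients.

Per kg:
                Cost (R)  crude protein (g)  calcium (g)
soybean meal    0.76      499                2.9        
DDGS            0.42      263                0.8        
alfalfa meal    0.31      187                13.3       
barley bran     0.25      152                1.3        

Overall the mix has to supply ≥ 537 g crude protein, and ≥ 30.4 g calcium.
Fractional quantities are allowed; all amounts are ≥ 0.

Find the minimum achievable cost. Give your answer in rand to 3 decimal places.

Let x1 = kg of soybean meal, x2 = kg of DDGS, x3 = kg of alfalfa meal, x4 = kg of barley bran.
min 0.76x1 + 0.42x2 + 0.31x3 + 0.25x4 with:
  499x1 + 263x2 + 187x3 + 152x4 ≥ 537   (crude protein)
  2.9x1 + 0.8x2 + 13.3x3 + 1.3x4 ≥ 30.4   (calcium)
  x1, x2, x3, x4 ≥ 0.
The minimum-cost mix takes nothing from DDGS, barley bran — only soybean meal, alfalfa meal. Binding constraints: crude protein and calcium.
Solving gives x1 = 0.2391, x3 = 2.234.
Objective = 0.76·0.2391 + 0.31·2.234 = 0.87426.

R0.874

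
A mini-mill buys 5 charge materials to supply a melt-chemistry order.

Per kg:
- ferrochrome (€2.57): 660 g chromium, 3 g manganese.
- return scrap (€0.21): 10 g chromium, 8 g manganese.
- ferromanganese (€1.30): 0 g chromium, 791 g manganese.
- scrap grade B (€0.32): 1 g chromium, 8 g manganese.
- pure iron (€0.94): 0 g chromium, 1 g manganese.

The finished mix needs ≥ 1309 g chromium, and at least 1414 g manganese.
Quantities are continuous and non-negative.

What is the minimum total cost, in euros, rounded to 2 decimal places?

€7.41

Let x1 = kg of ferrochrome, x2 = kg of return scrap, x3 = kg of ferromanganese, x4 = kg of scrap grade B, x5 = kg of pure iron.
Minimize 2.57x1 + 0.21x2 + 1.3x3 + 0.32x4 + 0.94x5 subject to:
  660x1 + 10x2 + 1x4 ≥ 1309   (chromium)
  3x1 + 8x2 + 791x3 + 8x4 + 1x5 ≥ 1414   (manganese)
  x1, x2, x3, x4, x5 ≥ 0.
At the optimum only ferrochrome, ferromanganese are positive (return scrap, scrap grade B, pure iron = 0). There the chromium and manganese constraints are tight.
So ferrochrome = 1.983 kg, ferromanganese = 1.78 kg.
Total cost: 2.57·1.983 + 1.3·1.78 = 7.4103.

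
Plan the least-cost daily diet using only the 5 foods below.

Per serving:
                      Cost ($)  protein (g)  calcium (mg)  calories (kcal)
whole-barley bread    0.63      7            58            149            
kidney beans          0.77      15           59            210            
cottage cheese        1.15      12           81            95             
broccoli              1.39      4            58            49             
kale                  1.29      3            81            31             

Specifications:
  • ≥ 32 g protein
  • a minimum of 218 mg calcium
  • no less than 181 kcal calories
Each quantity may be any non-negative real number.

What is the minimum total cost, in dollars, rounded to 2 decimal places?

$2.46

Set it up as a linear program. Let x1 = servings of whole-barley bread, x2 = servings of kidney beans, x3 = servings of cottage cheese, x4 = servings of broccoli, x5 = servings of kale.
Minimize 0.63x1 + 0.77x2 + 1.15x3 + 1.39x4 + 1.29x5 s.t.:
  7x1 + 15x2 + 12x3 + 4x4 + 3x5 ≥ 32   (protein)
  58x1 + 59x2 + 81x3 + 58x4 + 81x5 ≥ 218   (calcium)
  149x1 + 210x2 + 95x3 + 49x4 + 31x5 ≥ 181   (calories)
  x1, x2, x3, x4, x5 ≥ 0.
The minimum-cost mix takes nothing from cottage cheese, broccoli, kale — only whole-barley bread, kidney beans. The protein and calcium requirements are met with equality.
Optimal quantities: whole-barley bread = 3.024 servings, kidney beans = 0.7221 servings.
Objective = 0.63·3.024 + 0.77·0.7221 = 2.4611.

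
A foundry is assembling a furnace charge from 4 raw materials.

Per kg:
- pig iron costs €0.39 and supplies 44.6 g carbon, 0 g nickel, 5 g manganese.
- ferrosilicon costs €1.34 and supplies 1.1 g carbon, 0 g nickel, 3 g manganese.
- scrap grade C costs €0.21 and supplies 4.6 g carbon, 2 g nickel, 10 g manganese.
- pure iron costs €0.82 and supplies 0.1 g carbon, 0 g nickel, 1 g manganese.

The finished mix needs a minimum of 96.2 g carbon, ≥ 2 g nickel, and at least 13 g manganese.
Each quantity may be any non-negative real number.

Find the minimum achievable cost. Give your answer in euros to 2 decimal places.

Let x1 = kg of pig iron, x2 = kg of ferrosilicon, x3 = kg of scrap grade C, x4 = kg of pure iron.
Minimise 0.39x1 + 1.34x2 + 0.21x3 + 0.82x4 s.t.:
  44.6x1 + 1.1x2 + 4.6x3 + 0.1x4 ≥ 96.2   (carbon)
  2x3 ≥ 2   (nickel)
  5x1 + 3x2 + 10x3 + 1x4 ≥ 13   (manganese)
  x1, x2, x3, x4 ≥ 0.
The minimum-cost mix takes nothing from ferrosilicon, pure iron — only pig iron, scrap grade C. There the carbon and nickel constraints are tight.
Solving gives x1 = 2.054, x3 = 1.
Cost = 0.39·2.054 + 0.21·1 = 1.0111.

€1.01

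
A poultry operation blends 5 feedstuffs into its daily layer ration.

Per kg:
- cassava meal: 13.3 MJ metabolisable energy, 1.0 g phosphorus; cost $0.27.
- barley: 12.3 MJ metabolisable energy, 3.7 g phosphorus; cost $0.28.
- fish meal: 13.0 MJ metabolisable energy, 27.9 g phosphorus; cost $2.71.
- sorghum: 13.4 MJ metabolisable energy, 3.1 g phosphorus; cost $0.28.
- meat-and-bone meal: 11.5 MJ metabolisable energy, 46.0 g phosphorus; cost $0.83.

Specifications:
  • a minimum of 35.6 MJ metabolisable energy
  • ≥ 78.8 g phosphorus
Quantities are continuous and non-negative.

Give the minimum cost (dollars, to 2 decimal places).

Let x1 = kg of cassava meal, x2 = kg of barley, x3 = kg of fish meal, x4 = kg of sorghum, x5 = kg of meat-and-bone meal.
Minimize 0.27x1 + 0.28x2 + 2.71x3 + 0.28x4 + 0.83x5 subject to:
  13.3x1 + 12.3x2 + 13x3 + 13.4x4 + 11.5x5 ≥ 35.6   (metabolisable energy)
  1x1 + 3.7x2 + 27.9x3 + 3.1x4 + 46x5 ≥ 78.8   (phosphorus)
  x1, x2, x3, x4, x5 ≥ 0.
At the optimum only sorghum, meat-and-bone meal are positive (cassava meal, barley, fish meal = 0). The metabolisable energy and phosphorus requirements are met with equality.
Solving gives x4 = 1.259, x5 = 1.628.
Cost = 0.28·1.259 + 0.83·1.628 = 1.7038.

$1.70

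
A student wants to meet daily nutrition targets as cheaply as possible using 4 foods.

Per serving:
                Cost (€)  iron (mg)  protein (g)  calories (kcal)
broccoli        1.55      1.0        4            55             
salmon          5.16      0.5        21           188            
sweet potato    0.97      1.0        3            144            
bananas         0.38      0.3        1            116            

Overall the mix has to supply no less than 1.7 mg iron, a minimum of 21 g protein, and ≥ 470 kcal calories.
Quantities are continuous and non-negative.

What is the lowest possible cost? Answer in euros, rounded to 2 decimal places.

€5.58

Let x1 = servings of broccoli, x2 = servings of salmon, x3 = servings of sweet potato, x4 = servings of bananas.
min 1.55x1 + 5.16x2 + 0.97x3 + 0.38x4 s.t.:
  1x1 + 0.5x2 + 1x3 + 0.3x4 ≥ 1.7   (iron)
  4x1 + 21x2 + 3x3 + 1x4 ≥ 21   (protein)
  55x1 + 188x2 + 144x3 + 116x4 ≥ 470   (calories)
  x1, x2, x3, x4 ≥ 0.
The cheapest feasible vertex uses only salmon, sweet potato, bananas; broccoli is not used. There the iron, protein, calories constraints are tight.
So salmon = 0.8061 servings, sweet potato = 0.7543 servings, bananas = 1.809 servings.
Hence cost = 5.16·0.8061 + 0.97·0.7543 + 0.38·1.809 = €5.5786.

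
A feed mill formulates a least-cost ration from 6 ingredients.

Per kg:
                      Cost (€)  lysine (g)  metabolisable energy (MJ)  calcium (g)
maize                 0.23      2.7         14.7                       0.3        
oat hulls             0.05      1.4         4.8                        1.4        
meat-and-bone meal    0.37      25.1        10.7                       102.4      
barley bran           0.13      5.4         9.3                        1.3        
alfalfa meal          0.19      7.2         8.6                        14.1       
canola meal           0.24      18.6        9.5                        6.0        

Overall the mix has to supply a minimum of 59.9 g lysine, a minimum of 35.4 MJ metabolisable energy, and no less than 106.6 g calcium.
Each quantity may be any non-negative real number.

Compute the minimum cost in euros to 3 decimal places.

€0.867

Let x1 = kg of maize, x2 = kg of oat hulls, x3 = kg of meat-and-bone meal, x4 = kg of barley bran, x5 = kg of alfalfa meal, x6 = kg of canola meal.
Minimise 0.23x1 + 0.05x2 + 0.37x3 + 0.13x4 + 0.19x5 + 0.24x6 with:
  2.7x1 + 1.4x2 + 25.1x3 + 5.4x4 + 7.2x5 + 18.6x6 ≥ 59.9   (lysine)
  14.7x1 + 4.8x2 + 10.7x3 + 9.3x4 + 8.6x5 + 9.5x6 ≥ 35.4   (metabolisable energy)
  0.3x1 + 1.4x2 + 102.4x3 + 1.3x4 + 14.1x5 + 6x6 ≥ 106.6   (calcium)
  x1, x2, x3, x4, x5, x6 ≥ 0.
The minimum-cost mix takes nothing from maize, barley bran, alfalfa meal — only oat hulls, meat-and-bone meal, canola meal. The lysine, metabolisable energy, calcium requirements are met with equality.
Solving gives x2 = 1.648, x3 = 0.9089, x6 = 1.87.
Cost = 0.05·1.648 + 0.37·0.9089 + 0.24·1.87 = 0.86749.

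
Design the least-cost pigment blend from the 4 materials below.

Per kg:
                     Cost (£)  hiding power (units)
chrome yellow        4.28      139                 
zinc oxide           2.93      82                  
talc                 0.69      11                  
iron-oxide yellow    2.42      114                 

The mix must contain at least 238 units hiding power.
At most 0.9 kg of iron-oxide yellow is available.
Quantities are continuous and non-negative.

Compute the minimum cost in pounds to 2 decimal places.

£6.35

This is a linear program. Let x1 = kg of chrome yellow, x2 = kg of zinc oxide, x3 = kg of talc, x4 = kg of iron-oxide yellow.
Minimize 4.28x1 + 2.93x2 + 0.69x3 + 2.42x4 subject to:
  139x1 + 82x2 + 11x3 + 114x4 ≥ 238   (hiding power)
  x4 ≤ 0.9
  x1, x2, x3, x4 ≥ 0.
The optimal basis is {chrome yellow, iron-oxide yellow}; zinc oxide, talc drop out. Binding constraints: hiding power and the iron-oxide yellow cap.
Optimal quantities: chrome yellow = 0.9741 kg, iron-oxide yellow = 0.9 kg.
Objective = 4.28·0.9741 + 2.42·0.9 = 6.3471.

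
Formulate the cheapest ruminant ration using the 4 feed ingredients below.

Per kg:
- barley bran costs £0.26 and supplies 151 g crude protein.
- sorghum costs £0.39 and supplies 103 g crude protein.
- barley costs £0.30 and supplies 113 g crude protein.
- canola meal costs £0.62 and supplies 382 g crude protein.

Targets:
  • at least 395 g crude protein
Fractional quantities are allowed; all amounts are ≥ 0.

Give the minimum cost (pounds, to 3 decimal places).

Treat it as an LP. Let x1 = kg of barley bran, x2 = kg of sorghum, x3 = kg of barley, x4 = kg of canola meal.
Minimise 0.26x1 + 0.39x2 + 0.3x3 + 0.62x4 with:
  151x1 + 103x2 + 113x3 + 382x4 ≥ 395   (crude protein)
  x1, x2, x3, x4 ≥ 0.
At the optimum only canola meal is positive (barley bran, sorghum, barley = 0). Binding constraint: crude protein.
So canola meal = 1.034 kg.
Cost = 0.62·1.034 = 0.64108.

£0.641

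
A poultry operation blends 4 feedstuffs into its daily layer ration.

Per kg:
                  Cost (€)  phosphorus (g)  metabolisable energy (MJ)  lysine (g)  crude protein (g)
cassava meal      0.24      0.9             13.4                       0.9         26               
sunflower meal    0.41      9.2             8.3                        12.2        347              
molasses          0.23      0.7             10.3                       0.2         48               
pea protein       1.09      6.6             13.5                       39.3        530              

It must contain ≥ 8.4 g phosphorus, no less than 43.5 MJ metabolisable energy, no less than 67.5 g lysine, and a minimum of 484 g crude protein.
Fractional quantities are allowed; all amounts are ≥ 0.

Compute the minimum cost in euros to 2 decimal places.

Let x1 = kg of cassava meal, x2 = kg of sunflower meal, x3 = kg of molasses, x4 = kg of pea protein.
Minimize 0.24x1 + 0.41x2 + 0.23x3 + 1.09x4 s.t.:
  0.9x1 + 9.2x2 + 0.7x3 + 6.6x4 ≥ 8.4   (phosphorus)
  13.4x1 + 8.3x2 + 10.3x3 + 13.5x4 ≥ 43.5   (metabolisable energy)
  0.9x1 + 12.2x2 + 0.2x3 + 39.3x4 ≥ 67.5   (lysine)
  26x1 + 347x2 + 48x3 + 530x4 ≥ 484   (crude protein)
  x1, x2, x3, x4 ≥ 0.
The optimal basis is {cassava meal, pea protein}; sunflower meal, molasses drop out. The metabolisable energy and lysine requirements are met with equality.
Optimal quantities: cassava meal = 1.552 kg, pea protein = 1.682 kg.
Objective = 0.24·1.552 + 1.09·1.682 = 2.2059.

€2.21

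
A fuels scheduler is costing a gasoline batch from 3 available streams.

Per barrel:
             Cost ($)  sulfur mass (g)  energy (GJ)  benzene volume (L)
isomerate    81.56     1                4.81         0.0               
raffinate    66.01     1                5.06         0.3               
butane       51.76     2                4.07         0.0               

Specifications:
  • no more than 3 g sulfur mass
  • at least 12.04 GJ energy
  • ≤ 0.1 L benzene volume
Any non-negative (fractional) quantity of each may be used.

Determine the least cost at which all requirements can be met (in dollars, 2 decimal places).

Let x1 = barrels of isomerate, x2 = barrels of raffinate, x3 = barrels of butane.
Minimize 81.56x1 + 66.01x2 + 51.76x3 with:
  1x1 + 1x2 + 2x3 ≤ 3   (sulfur mass)
  4.81x1 + 5.06x2 + 4.07x3 ≥ 12.04   (energy)
  0.3x2 ≤ 0.1   (benzene volume)
  x1, x2, x3 ≥ 0.
All 3 inputs are positive at the optimum. The sulfur mass, energy, benzene volume requirements are met with equality.
That vertex is x1 = 1.7754, x2 = 0.33333, x3 = 0.44565.
Objective = 81.56·1.7754 + 66.01·0.33333 + 51.76·0.44565 = 189.8716.

$189.87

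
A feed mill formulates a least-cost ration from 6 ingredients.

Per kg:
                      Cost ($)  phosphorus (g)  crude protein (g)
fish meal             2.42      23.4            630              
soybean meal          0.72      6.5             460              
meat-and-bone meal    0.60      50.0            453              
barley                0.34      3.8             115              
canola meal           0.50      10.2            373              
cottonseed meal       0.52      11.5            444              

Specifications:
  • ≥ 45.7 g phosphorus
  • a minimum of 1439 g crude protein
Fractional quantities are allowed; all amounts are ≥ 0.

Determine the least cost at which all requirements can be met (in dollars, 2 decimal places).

$1.70

Let x1 = kg of fish meal, x2 = kg of soybean meal, x3 = kg of meat-and-bone meal, x4 = kg of barley, x5 = kg of canola meal, x6 = kg of cottonseed meal.
Minimise 2.42x1 + 0.72x2 + 0.6x3 + 0.34x4 + 0.5x5 + 0.52x6 subject to:
  23.4x1 + 6.5x2 + 50x3 + 3.8x4 + 10.2x5 + 11.5x6 ≥ 45.7   (phosphorus)
  630x1 + 460x2 + 453x3 + 115x4 + 373x5 + 444x6 ≥ 1439   (crude protein)
  x1, x2, x3, x4, x5, x6 ≥ 0.
At the optimum only meat-and-bone meal, cottonseed meal are positive (fish meal, soybean meal, barley, canola meal = 0). Binding constraints: phosphorus and crude protein.
So meat-and-bone meal = 0.2203 kg, cottonseed meal = 3.016 kg.
Hence cost = 0.6·0.2203 + 0.52·3.016 = $1.7005.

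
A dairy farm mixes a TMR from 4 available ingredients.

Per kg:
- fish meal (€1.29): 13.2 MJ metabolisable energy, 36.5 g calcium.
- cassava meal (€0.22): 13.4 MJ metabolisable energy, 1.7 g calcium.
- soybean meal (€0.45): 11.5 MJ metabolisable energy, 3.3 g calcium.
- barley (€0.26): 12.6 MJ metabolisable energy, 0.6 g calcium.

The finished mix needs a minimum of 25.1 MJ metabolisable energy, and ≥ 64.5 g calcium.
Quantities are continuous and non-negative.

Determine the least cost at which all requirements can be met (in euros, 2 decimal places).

This is a linear program. Let x1 = kg of fish meal, x2 = kg of cassava meal, x3 = kg of soybean meal, x4 = kg of barley.
min 1.29x1 + 0.22x2 + 0.45x3 + 0.26x4 s.t.:
  13.2x1 + 13.4x2 + 11.5x3 + 12.6x4 ≥ 25.1   (metabolisable energy)
  36.5x1 + 1.7x2 + 3.3x3 + 0.6x4 ≥ 64.5   (calcium)
  x1, x2, x3, x4 ≥ 0.
The minimum-cost mix takes nothing from soybean meal, barley — only fish meal, cassava meal. The metabolisable energy and calcium requirements are met with equality.
Solving gives x1 = 1.761, x2 = 0.1388.
Objective = 1.29·1.761 + 0.22·0.1388 = 2.3022.

€2.30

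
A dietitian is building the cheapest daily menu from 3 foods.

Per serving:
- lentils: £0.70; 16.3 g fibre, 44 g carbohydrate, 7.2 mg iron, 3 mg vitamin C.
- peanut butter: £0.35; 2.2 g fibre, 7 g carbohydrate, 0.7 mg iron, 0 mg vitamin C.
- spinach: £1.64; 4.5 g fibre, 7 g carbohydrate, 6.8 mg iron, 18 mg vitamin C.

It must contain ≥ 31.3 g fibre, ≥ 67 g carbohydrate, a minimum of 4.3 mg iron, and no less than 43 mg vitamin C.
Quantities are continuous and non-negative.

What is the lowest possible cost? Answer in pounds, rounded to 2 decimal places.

Let x1 = servings of lentils, x2 = servings of peanut butter, x3 = servings of spinach.
Minimize 0.7x1 + 0.35x2 + 1.64x3 subject to:
  16.3x1 + 2.2x2 + 4.5x3 ≥ 31.3   (fibre)
  44x1 + 7x2 + 7x3 ≥ 67   (carbohydrate)
  7.2x1 + 0.7x2 + 6.8x3 ≥ 4.3   (iron)
  3x1 + 18x3 ≥ 43   (vitamin C)
  x1, x2, x3 ≥ 0.
The cheapest feasible vertex uses only lentils, spinach; peanut butter is not used. The fibre and vitamin C requirements are met with equality.
Solving gives x1 = 1.322, x3 = 2.169.
Hence cost = 0.7·1.322 + 1.64·2.169 = £4.4826.

£4.48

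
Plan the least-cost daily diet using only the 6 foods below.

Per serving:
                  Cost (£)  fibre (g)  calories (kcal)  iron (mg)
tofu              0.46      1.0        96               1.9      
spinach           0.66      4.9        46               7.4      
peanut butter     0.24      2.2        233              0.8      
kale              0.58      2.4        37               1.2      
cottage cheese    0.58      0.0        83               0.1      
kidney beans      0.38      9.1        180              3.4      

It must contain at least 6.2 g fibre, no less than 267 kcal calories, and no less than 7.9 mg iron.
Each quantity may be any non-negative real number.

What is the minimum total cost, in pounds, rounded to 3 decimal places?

Let x1 = servings of tofu, x2 = servings of spinach, x3 = servings of peanut butter, x4 = servings of kale, x5 = servings of cottage cheese, x6 = servings of kidney beans.
min 0.46x1 + 0.66x2 + 0.24x3 + 0.58x4 + 0.58x5 + 0.38x6 s.t.:
  1x1 + 4.9x2 + 2.2x3 + 2.4x4 + 9.1x6 ≥ 6.2   (fibre)
  96x1 + 46x2 + 233x3 + 37x4 + 83x5 + 180x6 ≥ 267   (calories)
  1.9x1 + 7.4x2 + 0.8x3 + 1.2x4 + 0.1x5 + 3.4x6 ≥ 7.9   (iron)
  x1, x2, x3, x4, x5, x6 ≥ 0.
The cheapest feasible vertex uses only spinach, kidney beans; tofu, peanut butter, kale, cottage cheese are not used. There the calories and iron constraints are tight.
Solving gives x2 = 0.4374, x6 = 1.372.
Total cost: 0.66·0.4374 + 0.38·1.372 = 0.81004.

£0.810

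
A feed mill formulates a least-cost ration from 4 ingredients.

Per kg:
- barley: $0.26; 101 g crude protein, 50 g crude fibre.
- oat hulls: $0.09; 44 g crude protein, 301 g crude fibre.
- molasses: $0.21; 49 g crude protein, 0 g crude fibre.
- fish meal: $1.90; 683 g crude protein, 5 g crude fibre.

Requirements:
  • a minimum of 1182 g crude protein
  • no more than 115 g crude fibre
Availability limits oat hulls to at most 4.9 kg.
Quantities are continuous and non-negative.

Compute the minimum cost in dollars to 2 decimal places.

$3.24

Let x1 = kg of barley, x2 = kg of oat hulls, x3 = kg of molasses, x4 = kg of fish meal.
min 0.26x1 + 0.09x2 + 0.21x3 + 1.9x4 with:
  101x1 + 44x2 + 49x3 + 683x4 ≥ 1182   (crude protein)
  50x1 + 301x2 + 5x4 ≤ 115   (crude fibre)
  x2 ≤ 4.9
  x1, x2, x3, x4 ≥ 0.
The minimum-cost mix takes nothing from oat hulls, molasses — only barley, fish meal. The crude protein and crude fibre requirements are met with equality.
So barley = 2.159 kg, fish meal = 1.411 kg.
Total cost: 0.26·2.159 + 1.9·1.411 = 3.2422.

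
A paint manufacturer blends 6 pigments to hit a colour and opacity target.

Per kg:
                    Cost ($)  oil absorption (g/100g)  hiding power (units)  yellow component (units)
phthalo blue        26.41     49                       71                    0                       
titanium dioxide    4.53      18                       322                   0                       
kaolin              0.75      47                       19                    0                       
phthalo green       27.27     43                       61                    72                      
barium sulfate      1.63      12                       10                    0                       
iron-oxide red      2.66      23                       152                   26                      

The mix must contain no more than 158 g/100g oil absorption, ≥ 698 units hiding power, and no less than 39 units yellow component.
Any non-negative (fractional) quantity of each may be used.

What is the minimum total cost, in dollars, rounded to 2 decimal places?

Let x1 = kg of phthalo blue, x2 = kg of titanium dioxide, x3 = kg of kaolin, x4 = kg of phthalo green, x5 = kg of barium sulfate, x6 = kg of iron-oxide red.
Minimize 26.41x1 + 4.53x2 + 0.75x3 + 27.27x4 + 1.63x5 + 2.66x6 with:
  49x1 + 18x2 + 47x3 + 43x4 + 12x5 + 23x6 ≤ 158   (oil absorption)
  71x1 + 322x2 + 19x3 + 61x4 + 10x5 + 152x6 ≥ 698   (hiding power)
  72x4 + 26x6 ≥ 39   (yellow component)
  x1, x2, x3, x4, x5, x6 ≥ 0.
The optimal basis is {titanium dioxide, iron-oxide red}; phthalo blue, kaolin, phthalo green, barium sulfate drop out. The hiding power and yellow component requirements are met with equality.
So titanium dioxide = 1.46 kg, iron-oxide red = 1.5 kg.
Objective = 4.53·1.46 + 2.66·1.5 = 10.6038.

$10.60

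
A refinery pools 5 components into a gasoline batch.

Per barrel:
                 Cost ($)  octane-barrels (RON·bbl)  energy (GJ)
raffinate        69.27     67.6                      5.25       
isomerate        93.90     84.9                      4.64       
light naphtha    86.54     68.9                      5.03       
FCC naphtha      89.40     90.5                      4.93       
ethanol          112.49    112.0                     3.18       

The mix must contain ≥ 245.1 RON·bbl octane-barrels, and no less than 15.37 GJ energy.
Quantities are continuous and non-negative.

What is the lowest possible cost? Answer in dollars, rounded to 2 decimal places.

Let x1 = barrels of raffinate, x2 = barrels of isomerate, x3 = barrels of light naphtha, x4 = barrels of FCC naphtha, x5 = barrels of ethanol.
Minimise 69.27x1 + 93.9x2 + 86.54x3 + 89.4x4 + 112.49x5 with:
  67.6x1 + 84.9x2 + 68.9x3 + 90.5x4 + 112x5 ≥ 245.1   (octane-barrels)
  5.25x1 + 4.64x2 + 5.03x3 + 4.93x4 + 3.18x5 ≥ 15.37   (energy)
  x1, x2, x3, x4, x5 ≥ 0.
At the optimum only raffinate, FCC naphtha are positive (isomerate, light naphtha, ethanol = 0). There the octane-barrels and energy constraints are tight.
Optimal quantities: raffinate = 1.2875 barrels, FCC naphtha = 1.7466 barrels.
Hence cost = 69.27·1.2875 + 89.4·1.7466 = $245.3312.

$245.33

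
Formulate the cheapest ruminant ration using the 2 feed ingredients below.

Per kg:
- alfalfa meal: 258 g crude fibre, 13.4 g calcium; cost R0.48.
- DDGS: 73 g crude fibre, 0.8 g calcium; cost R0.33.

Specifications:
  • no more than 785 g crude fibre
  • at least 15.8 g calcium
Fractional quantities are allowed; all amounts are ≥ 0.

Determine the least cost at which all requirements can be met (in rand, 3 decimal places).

Let x1 = kg of alfalfa meal, x2 = kg of DDGS.
Minimize 0.48x1 + 0.33x2 s.t.:
  258x1 + 73x2 ≤ 785   (crude fibre)
  13.4x1 + 0.8x2 ≥ 15.8   (calcium)
  x1, x2 ≥ 0.
At the optimum only alfalfa meal is positive (DDGS = 0). Binding constraint: calcium.
So alfalfa meal = 1.179 kg.
Hence cost = 0.48·1.179 = R0.56592.

R0.566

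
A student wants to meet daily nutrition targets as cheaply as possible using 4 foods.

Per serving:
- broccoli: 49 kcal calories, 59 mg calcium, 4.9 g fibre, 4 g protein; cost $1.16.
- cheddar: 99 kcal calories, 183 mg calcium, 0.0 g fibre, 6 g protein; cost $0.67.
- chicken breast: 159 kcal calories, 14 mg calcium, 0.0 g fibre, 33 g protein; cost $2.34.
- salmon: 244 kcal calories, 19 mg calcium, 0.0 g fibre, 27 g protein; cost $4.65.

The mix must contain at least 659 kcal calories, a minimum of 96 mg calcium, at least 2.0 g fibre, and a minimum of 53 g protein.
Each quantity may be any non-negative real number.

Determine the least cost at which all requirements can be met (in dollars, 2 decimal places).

$5.48

Let x1 = servings of broccoli, x2 = servings of cheddar, x3 = servings of chicken breast, x4 = servings of salmon.
Minimise 1.16x1 + 0.67x2 + 2.34x3 + 4.65x4 subject to:
  49x1 + 99x2 + 159x3 + 244x4 ≥ 659   (calories)
  59x1 + 183x2 + 14x3 + 19x4 ≥ 96   (calcium)
  4.9x1 ≥ 2   (fibre)
  4x1 + 6x2 + 33x3 + 27x4 ≥ 53   (protein)
  x1, x2, x3, x4 ≥ 0.
The minimum-cost mix takes nothing from salmon — only broccoli, cheddar, chicken breast. The calories, fibre, protein requirements are met with equality.
So broccoli = 0.4082 servings, cheddar = 5.586 servings, chicken breast = 0.541 servings.
Hence cost = 1.16·0.4082 + 0.67·5.586 + 2.34·0.541 = $5.4821.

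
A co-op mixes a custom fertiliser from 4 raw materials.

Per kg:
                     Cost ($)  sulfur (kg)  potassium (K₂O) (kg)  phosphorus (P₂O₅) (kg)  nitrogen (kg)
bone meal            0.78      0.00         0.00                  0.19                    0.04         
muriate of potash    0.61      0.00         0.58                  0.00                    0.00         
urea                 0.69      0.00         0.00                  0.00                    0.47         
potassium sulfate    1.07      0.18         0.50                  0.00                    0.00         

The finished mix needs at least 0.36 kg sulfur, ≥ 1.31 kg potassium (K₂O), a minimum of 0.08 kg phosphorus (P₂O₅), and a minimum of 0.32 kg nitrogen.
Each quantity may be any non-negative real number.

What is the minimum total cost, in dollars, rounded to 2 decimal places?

$3.24

Treat it as an LP. Let x1 = kg of bone meal, x2 = kg of muriate of potash, x3 = kg of urea, x4 = kg of potassium sulfate.
min 0.78x1 + 0.61x2 + 0.69x3 + 1.07x4 with:
  0.18x4 ≥ 0.36   (sulfur)
  0.58x2 + 0.5x4 ≥ 1.31   (potassium (K₂O))
  0.19x1 ≥ 0.08   (phosphorus (P₂O₅))
  0.04x1 + 0.47x3 ≥ 0.32   (nitrogen)
  x1, x2, x3, x4 ≥ 0.
All 4 inputs are positive at the optimum. Binding constraints: sulfur, potassium (K₂O), phosphorus (P₂O₅), nitrogen.
Solving gives x1 = 0.4211, x2 = 0.5345, x3 = 0.645, x4 = 2.
Hence cost = 0.78·0.4211 + 0.61·0.5345 + 0.69·0.645 + 1.07·2 = $3.2396.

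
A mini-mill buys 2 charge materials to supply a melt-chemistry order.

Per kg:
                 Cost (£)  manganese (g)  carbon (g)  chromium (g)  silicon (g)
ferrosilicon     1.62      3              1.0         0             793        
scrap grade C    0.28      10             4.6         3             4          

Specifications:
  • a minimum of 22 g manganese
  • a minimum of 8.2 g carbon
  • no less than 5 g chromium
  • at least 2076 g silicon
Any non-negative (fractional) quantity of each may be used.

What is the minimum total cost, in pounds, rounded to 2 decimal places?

£4.69

This is a linear program. Let x1 = kg of ferrosilicon, x2 = kg of scrap grade C.
Minimise 1.62x1 + 0.28x2 subject to:
  3x1 + 10x2 ≥ 22   (manganese)
  1x1 + 4.6x2 ≥ 8.2   (carbon)
  3x2 ≥ 5   (chromium)
  793x1 + 4x2 ≥ 2076   (silicon)
  x1, x2 ≥ 0.
Both inputs are positive at the optimum. There the chromium and silicon constraints are tight.
Solving gives x1 = 2.609, x2 = 1.667.
Total cost: 1.62·2.609 + 0.28·1.667 = 4.6933.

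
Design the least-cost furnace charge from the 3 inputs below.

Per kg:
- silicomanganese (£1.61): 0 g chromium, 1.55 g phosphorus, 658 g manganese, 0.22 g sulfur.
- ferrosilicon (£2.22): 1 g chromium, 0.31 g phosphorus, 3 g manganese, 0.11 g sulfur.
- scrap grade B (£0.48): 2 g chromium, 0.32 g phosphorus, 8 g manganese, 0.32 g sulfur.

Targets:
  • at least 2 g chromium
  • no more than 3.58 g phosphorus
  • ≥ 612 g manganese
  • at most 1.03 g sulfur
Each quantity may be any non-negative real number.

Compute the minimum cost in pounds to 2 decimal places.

Set it up as a linear program. Let x1 = kg of silicomanganese, x2 = kg of ferrosilicon, x3 = kg of scrap grade B.
min 1.61x1 + 2.22x2 + 0.48x3 s.t.:
  1x2 + 2x3 ≥ 2   (chromium)
  1.55x1 + 0.31x2 + 0.32x3 ≤ 3.58   (phosphorus)
  658x1 + 3x2 + 8x3 ≥ 612   (manganese)
  0.22x1 + 0.11x2 + 0.32x3 ≤ 1.03   (sulfur)
  x1, x2, x3 ≥ 0.
The optimal basis is {silicomanganese, scrap grade B}; ferrosilicon drops out. Binding constraints: chromium and manganese.
Optimal quantities: silicomanganese = 0.9179 kg, scrap grade B = 1 kg.
Hence cost = 1.61·0.9179 + 0.48·1 = £1.9578.

£1.96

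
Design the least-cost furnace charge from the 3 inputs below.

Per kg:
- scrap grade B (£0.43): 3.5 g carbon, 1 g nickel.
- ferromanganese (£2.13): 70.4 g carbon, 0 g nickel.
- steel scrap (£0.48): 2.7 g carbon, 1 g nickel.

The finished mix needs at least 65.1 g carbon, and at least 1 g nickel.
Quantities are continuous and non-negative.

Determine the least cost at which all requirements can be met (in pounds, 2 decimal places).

£2.29

Let x1 = kg of scrap grade B, x2 = kg of ferromanganese, x3 = kg of steel scrap.
Minimise 0.43x1 + 2.13x2 + 0.48x3 with:
  3.5x1 + 70.4x2 + 2.7x3 ≥ 65.1   (carbon)
  1x1 + 1x3 ≥ 1   (nickel)
  x1, x2, x3 ≥ 0.
The minimum-cost mix takes nothing from steel scrap — only scrap grade B, ferromanganese. There the carbon and nickel constraints are tight.
That vertex is x1 = 1, x2 = 0.875.
Total cost: 0.43·1 + 2.13·0.875 = 2.2938.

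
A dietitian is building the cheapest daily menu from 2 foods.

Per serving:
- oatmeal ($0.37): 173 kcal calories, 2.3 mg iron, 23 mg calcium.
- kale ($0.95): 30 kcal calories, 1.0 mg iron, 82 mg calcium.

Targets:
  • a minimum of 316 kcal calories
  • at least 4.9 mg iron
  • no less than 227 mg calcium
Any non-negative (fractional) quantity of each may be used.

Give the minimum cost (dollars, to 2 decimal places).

Let x1 = servings of oatmeal, x2 = servings of kale.
Minimise 0.37x1 + 0.95x2 s.t.:
  173x1 + 30x2 ≥ 316   (calories)
  2.3x1 + 1x2 ≥ 4.9   (iron)
  23x1 + 82x2 ≥ 227   (calcium)
  x1, x2 ≥ 0.
Both inputs are positive at the optimum. The calories and calcium requirements are met with equality.
Optimal quantities: oatmeal = 1.415 servings, kale = 2.371 servings.
Objective = 0.37·1.415 + 0.95·2.371 = 2.7760.

$2.78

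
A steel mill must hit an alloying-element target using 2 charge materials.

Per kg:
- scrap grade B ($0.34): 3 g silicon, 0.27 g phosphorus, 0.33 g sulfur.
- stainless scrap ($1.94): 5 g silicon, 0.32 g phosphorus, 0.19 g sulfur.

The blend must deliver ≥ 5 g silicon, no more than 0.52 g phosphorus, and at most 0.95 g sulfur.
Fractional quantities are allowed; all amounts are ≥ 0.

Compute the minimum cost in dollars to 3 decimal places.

$0.567

Set it up as a linear program. Let x1 = kg of scrap grade B, x2 = kg of stainless scrap.
Minimize 0.34x1 + 1.94x2 s.t.:
  3x1 + 5x2 ≥ 5   (silicon)
  0.27x1 + 0.32x2 ≤ 0.52   (phosphorus)
  0.33x1 + 0.19x2 ≤ 0.95   (sulfur)
  x1, x2 ≥ 0.
The optimal basis is {scrap grade B}; stainless scrap drops out. The silicon requirement is met with equality.
Solving gives x1 = 1.667.
Hence cost = 0.34·1.667 = $0.56678.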